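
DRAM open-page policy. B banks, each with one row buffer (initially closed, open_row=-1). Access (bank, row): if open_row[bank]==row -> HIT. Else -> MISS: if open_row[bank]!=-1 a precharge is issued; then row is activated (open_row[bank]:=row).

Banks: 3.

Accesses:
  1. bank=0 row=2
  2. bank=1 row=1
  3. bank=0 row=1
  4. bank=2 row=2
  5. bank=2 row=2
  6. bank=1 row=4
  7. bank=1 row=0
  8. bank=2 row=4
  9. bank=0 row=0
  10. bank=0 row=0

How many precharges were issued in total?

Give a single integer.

Answer: 5

Derivation:
Acc 1: bank0 row2 -> MISS (open row2); precharges=0
Acc 2: bank1 row1 -> MISS (open row1); precharges=0
Acc 3: bank0 row1 -> MISS (open row1); precharges=1
Acc 4: bank2 row2 -> MISS (open row2); precharges=1
Acc 5: bank2 row2 -> HIT
Acc 6: bank1 row4 -> MISS (open row4); precharges=2
Acc 7: bank1 row0 -> MISS (open row0); precharges=3
Acc 8: bank2 row4 -> MISS (open row4); precharges=4
Acc 9: bank0 row0 -> MISS (open row0); precharges=5
Acc 10: bank0 row0 -> HIT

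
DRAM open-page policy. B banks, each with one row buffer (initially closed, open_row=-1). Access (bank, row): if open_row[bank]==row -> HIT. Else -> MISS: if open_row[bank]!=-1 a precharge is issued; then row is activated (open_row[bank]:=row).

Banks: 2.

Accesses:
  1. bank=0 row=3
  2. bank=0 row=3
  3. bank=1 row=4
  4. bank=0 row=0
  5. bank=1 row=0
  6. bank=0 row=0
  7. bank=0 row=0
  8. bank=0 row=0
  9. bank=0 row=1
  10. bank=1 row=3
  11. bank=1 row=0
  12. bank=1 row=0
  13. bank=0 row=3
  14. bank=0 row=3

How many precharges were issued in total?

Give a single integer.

Acc 1: bank0 row3 -> MISS (open row3); precharges=0
Acc 2: bank0 row3 -> HIT
Acc 3: bank1 row4 -> MISS (open row4); precharges=0
Acc 4: bank0 row0 -> MISS (open row0); precharges=1
Acc 5: bank1 row0 -> MISS (open row0); precharges=2
Acc 6: bank0 row0 -> HIT
Acc 7: bank0 row0 -> HIT
Acc 8: bank0 row0 -> HIT
Acc 9: bank0 row1 -> MISS (open row1); precharges=3
Acc 10: bank1 row3 -> MISS (open row3); precharges=4
Acc 11: bank1 row0 -> MISS (open row0); precharges=5
Acc 12: bank1 row0 -> HIT
Acc 13: bank0 row3 -> MISS (open row3); precharges=6
Acc 14: bank0 row3 -> HIT

Answer: 6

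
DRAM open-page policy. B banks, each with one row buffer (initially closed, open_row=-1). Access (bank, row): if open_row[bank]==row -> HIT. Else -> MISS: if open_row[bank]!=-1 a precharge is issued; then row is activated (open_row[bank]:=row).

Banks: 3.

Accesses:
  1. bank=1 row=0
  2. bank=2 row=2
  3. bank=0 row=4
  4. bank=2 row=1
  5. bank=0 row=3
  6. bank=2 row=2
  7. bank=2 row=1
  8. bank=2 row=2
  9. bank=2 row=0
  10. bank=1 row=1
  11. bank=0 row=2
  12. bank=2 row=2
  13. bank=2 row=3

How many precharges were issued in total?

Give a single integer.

Answer: 10

Derivation:
Acc 1: bank1 row0 -> MISS (open row0); precharges=0
Acc 2: bank2 row2 -> MISS (open row2); precharges=0
Acc 3: bank0 row4 -> MISS (open row4); precharges=0
Acc 4: bank2 row1 -> MISS (open row1); precharges=1
Acc 5: bank0 row3 -> MISS (open row3); precharges=2
Acc 6: bank2 row2 -> MISS (open row2); precharges=3
Acc 7: bank2 row1 -> MISS (open row1); precharges=4
Acc 8: bank2 row2 -> MISS (open row2); precharges=5
Acc 9: bank2 row0 -> MISS (open row0); precharges=6
Acc 10: bank1 row1 -> MISS (open row1); precharges=7
Acc 11: bank0 row2 -> MISS (open row2); precharges=8
Acc 12: bank2 row2 -> MISS (open row2); precharges=9
Acc 13: bank2 row3 -> MISS (open row3); precharges=10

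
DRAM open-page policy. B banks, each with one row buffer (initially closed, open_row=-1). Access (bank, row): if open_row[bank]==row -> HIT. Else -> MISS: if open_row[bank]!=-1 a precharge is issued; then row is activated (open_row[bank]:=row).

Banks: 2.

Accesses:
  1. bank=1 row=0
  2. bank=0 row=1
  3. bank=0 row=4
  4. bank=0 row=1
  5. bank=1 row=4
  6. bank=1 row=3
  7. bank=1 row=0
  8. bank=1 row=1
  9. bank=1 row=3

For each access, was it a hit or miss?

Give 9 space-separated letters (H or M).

Acc 1: bank1 row0 -> MISS (open row0); precharges=0
Acc 2: bank0 row1 -> MISS (open row1); precharges=0
Acc 3: bank0 row4 -> MISS (open row4); precharges=1
Acc 4: bank0 row1 -> MISS (open row1); precharges=2
Acc 5: bank1 row4 -> MISS (open row4); precharges=3
Acc 6: bank1 row3 -> MISS (open row3); precharges=4
Acc 7: bank1 row0 -> MISS (open row0); precharges=5
Acc 8: bank1 row1 -> MISS (open row1); precharges=6
Acc 9: bank1 row3 -> MISS (open row3); precharges=7

Answer: M M M M M M M M M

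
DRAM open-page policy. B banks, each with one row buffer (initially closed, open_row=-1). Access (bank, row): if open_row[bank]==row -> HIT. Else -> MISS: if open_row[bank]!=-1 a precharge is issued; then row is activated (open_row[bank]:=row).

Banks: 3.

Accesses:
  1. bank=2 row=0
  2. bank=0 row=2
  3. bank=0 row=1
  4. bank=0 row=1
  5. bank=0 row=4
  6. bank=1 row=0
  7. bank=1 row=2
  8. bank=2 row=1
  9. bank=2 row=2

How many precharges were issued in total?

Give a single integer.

Answer: 5

Derivation:
Acc 1: bank2 row0 -> MISS (open row0); precharges=0
Acc 2: bank0 row2 -> MISS (open row2); precharges=0
Acc 3: bank0 row1 -> MISS (open row1); precharges=1
Acc 4: bank0 row1 -> HIT
Acc 5: bank0 row4 -> MISS (open row4); precharges=2
Acc 6: bank1 row0 -> MISS (open row0); precharges=2
Acc 7: bank1 row2 -> MISS (open row2); precharges=3
Acc 8: bank2 row1 -> MISS (open row1); precharges=4
Acc 9: bank2 row2 -> MISS (open row2); precharges=5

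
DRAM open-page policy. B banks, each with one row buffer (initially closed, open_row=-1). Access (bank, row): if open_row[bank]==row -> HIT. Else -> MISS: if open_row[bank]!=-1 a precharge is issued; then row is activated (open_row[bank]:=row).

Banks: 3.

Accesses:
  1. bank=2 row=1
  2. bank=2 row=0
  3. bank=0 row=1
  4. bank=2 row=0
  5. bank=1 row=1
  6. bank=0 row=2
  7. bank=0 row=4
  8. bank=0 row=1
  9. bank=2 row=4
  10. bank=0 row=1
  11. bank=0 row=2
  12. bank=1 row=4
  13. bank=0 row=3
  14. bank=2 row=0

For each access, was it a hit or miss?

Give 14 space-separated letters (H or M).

Answer: M M M H M M M M M H M M M M

Derivation:
Acc 1: bank2 row1 -> MISS (open row1); precharges=0
Acc 2: bank2 row0 -> MISS (open row0); precharges=1
Acc 3: bank0 row1 -> MISS (open row1); precharges=1
Acc 4: bank2 row0 -> HIT
Acc 5: bank1 row1 -> MISS (open row1); precharges=1
Acc 6: bank0 row2 -> MISS (open row2); precharges=2
Acc 7: bank0 row4 -> MISS (open row4); precharges=3
Acc 8: bank0 row1 -> MISS (open row1); precharges=4
Acc 9: bank2 row4 -> MISS (open row4); precharges=5
Acc 10: bank0 row1 -> HIT
Acc 11: bank0 row2 -> MISS (open row2); precharges=6
Acc 12: bank1 row4 -> MISS (open row4); precharges=7
Acc 13: bank0 row3 -> MISS (open row3); precharges=8
Acc 14: bank2 row0 -> MISS (open row0); precharges=9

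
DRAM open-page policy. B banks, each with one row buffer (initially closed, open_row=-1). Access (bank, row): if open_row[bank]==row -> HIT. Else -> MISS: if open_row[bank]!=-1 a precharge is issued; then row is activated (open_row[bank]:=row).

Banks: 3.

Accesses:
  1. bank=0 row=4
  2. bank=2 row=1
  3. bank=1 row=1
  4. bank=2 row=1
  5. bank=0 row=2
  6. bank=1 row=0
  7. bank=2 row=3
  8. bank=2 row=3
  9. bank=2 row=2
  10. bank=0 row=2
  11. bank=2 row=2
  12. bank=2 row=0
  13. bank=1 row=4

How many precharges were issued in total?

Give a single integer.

Answer: 6

Derivation:
Acc 1: bank0 row4 -> MISS (open row4); precharges=0
Acc 2: bank2 row1 -> MISS (open row1); precharges=0
Acc 3: bank1 row1 -> MISS (open row1); precharges=0
Acc 4: bank2 row1 -> HIT
Acc 5: bank0 row2 -> MISS (open row2); precharges=1
Acc 6: bank1 row0 -> MISS (open row0); precharges=2
Acc 7: bank2 row3 -> MISS (open row3); precharges=3
Acc 8: bank2 row3 -> HIT
Acc 9: bank2 row2 -> MISS (open row2); precharges=4
Acc 10: bank0 row2 -> HIT
Acc 11: bank2 row2 -> HIT
Acc 12: bank2 row0 -> MISS (open row0); precharges=5
Acc 13: bank1 row4 -> MISS (open row4); precharges=6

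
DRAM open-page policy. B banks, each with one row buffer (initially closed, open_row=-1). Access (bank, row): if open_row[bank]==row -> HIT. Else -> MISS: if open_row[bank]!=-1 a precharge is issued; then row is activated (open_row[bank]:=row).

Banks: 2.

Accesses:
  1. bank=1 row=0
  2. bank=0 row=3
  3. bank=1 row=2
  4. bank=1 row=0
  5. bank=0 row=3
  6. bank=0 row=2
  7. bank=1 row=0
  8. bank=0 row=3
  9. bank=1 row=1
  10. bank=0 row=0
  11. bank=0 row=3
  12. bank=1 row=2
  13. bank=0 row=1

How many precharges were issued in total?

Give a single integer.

Answer: 9

Derivation:
Acc 1: bank1 row0 -> MISS (open row0); precharges=0
Acc 2: bank0 row3 -> MISS (open row3); precharges=0
Acc 3: bank1 row2 -> MISS (open row2); precharges=1
Acc 4: bank1 row0 -> MISS (open row0); precharges=2
Acc 5: bank0 row3 -> HIT
Acc 6: bank0 row2 -> MISS (open row2); precharges=3
Acc 7: bank1 row0 -> HIT
Acc 8: bank0 row3 -> MISS (open row3); precharges=4
Acc 9: bank1 row1 -> MISS (open row1); precharges=5
Acc 10: bank0 row0 -> MISS (open row0); precharges=6
Acc 11: bank0 row3 -> MISS (open row3); precharges=7
Acc 12: bank1 row2 -> MISS (open row2); precharges=8
Acc 13: bank0 row1 -> MISS (open row1); precharges=9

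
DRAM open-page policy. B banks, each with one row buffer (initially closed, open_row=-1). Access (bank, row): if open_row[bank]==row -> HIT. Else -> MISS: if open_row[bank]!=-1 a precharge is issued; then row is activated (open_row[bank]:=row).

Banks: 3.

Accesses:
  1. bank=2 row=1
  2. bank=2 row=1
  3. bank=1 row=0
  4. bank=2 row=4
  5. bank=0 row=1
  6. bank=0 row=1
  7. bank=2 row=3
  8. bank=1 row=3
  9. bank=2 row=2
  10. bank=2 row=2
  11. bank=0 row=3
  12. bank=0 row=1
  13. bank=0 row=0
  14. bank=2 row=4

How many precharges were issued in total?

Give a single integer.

Acc 1: bank2 row1 -> MISS (open row1); precharges=0
Acc 2: bank2 row1 -> HIT
Acc 3: bank1 row0 -> MISS (open row0); precharges=0
Acc 4: bank2 row4 -> MISS (open row4); precharges=1
Acc 5: bank0 row1 -> MISS (open row1); precharges=1
Acc 6: bank0 row1 -> HIT
Acc 7: bank2 row3 -> MISS (open row3); precharges=2
Acc 8: bank1 row3 -> MISS (open row3); precharges=3
Acc 9: bank2 row2 -> MISS (open row2); precharges=4
Acc 10: bank2 row2 -> HIT
Acc 11: bank0 row3 -> MISS (open row3); precharges=5
Acc 12: bank0 row1 -> MISS (open row1); precharges=6
Acc 13: bank0 row0 -> MISS (open row0); precharges=7
Acc 14: bank2 row4 -> MISS (open row4); precharges=8

Answer: 8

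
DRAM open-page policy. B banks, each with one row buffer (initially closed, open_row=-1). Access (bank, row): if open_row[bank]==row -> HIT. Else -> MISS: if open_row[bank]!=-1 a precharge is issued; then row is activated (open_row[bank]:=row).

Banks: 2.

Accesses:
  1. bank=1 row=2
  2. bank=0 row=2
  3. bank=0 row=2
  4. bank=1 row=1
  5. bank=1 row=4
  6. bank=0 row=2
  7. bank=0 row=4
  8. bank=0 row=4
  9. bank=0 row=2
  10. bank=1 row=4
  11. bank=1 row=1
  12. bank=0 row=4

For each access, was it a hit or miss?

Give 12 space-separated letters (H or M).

Answer: M M H M M H M H M H M M

Derivation:
Acc 1: bank1 row2 -> MISS (open row2); precharges=0
Acc 2: bank0 row2 -> MISS (open row2); precharges=0
Acc 3: bank0 row2 -> HIT
Acc 4: bank1 row1 -> MISS (open row1); precharges=1
Acc 5: bank1 row4 -> MISS (open row4); precharges=2
Acc 6: bank0 row2 -> HIT
Acc 7: bank0 row4 -> MISS (open row4); precharges=3
Acc 8: bank0 row4 -> HIT
Acc 9: bank0 row2 -> MISS (open row2); precharges=4
Acc 10: bank1 row4 -> HIT
Acc 11: bank1 row1 -> MISS (open row1); precharges=5
Acc 12: bank0 row4 -> MISS (open row4); precharges=6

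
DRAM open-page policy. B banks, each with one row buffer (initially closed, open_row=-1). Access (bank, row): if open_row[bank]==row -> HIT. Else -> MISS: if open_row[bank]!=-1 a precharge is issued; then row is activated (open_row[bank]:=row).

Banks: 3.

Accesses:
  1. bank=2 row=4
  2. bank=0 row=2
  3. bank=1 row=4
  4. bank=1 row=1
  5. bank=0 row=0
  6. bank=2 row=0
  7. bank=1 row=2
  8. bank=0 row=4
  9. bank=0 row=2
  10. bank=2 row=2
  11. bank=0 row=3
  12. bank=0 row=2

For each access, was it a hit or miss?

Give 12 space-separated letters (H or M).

Acc 1: bank2 row4 -> MISS (open row4); precharges=0
Acc 2: bank0 row2 -> MISS (open row2); precharges=0
Acc 3: bank1 row4 -> MISS (open row4); precharges=0
Acc 4: bank1 row1 -> MISS (open row1); precharges=1
Acc 5: bank0 row0 -> MISS (open row0); precharges=2
Acc 6: bank2 row0 -> MISS (open row0); precharges=3
Acc 7: bank1 row2 -> MISS (open row2); precharges=4
Acc 8: bank0 row4 -> MISS (open row4); precharges=5
Acc 9: bank0 row2 -> MISS (open row2); precharges=6
Acc 10: bank2 row2 -> MISS (open row2); precharges=7
Acc 11: bank0 row3 -> MISS (open row3); precharges=8
Acc 12: bank0 row2 -> MISS (open row2); precharges=9

Answer: M M M M M M M M M M M M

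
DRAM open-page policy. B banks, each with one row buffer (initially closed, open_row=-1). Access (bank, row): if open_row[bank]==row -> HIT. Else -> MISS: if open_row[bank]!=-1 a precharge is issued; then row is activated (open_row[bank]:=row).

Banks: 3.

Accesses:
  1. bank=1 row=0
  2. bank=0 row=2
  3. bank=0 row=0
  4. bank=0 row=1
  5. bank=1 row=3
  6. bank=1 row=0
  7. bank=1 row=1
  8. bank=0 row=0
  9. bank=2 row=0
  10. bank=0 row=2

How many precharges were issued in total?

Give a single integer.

Answer: 7

Derivation:
Acc 1: bank1 row0 -> MISS (open row0); precharges=0
Acc 2: bank0 row2 -> MISS (open row2); precharges=0
Acc 3: bank0 row0 -> MISS (open row0); precharges=1
Acc 4: bank0 row1 -> MISS (open row1); precharges=2
Acc 5: bank1 row3 -> MISS (open row3); precharges=3
Acc 6: bank1 row0 -> MISS (open row0); precharges=4
Acc 7: bank1 row1 -> MISS (open row1); precharges=5
Acc 8: bank0 row0 -> MISS (open row0); precharges=6
Acc 9: bank2 row0 -> MISS (open row0); precharges=6
Acc 10: bank0 row2 -> MISS (open row2); precharges=7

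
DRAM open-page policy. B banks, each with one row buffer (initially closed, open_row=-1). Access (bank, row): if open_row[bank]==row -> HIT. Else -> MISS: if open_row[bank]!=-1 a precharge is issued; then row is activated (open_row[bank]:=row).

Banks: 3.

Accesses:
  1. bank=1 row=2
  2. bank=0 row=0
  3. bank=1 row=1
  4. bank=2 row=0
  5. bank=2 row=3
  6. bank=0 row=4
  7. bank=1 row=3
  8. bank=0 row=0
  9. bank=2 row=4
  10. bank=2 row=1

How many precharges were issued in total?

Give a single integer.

Acc 1: bank1 row2 -> MISS (open row2); precharges=0
Acc 2: bank0 row0 -> MISS (open row0); precharges=0
Acc 3: bank1 row1 -> MISS (open row1); precharges=1
Acc 4: bank2 row0 -> MISS (open row0); precharges=1
Acc 5: bank2 row3 -> MISS (open row3); precharges=2
Acc 6: bank0 row4 -> MISS (open row4); precharges=3
Acc 7: bank1 row3 -> MISS (open row3); precharges=4
Acc 8: bank0 row0 -> MISS (open row0); precharges=5
Acc 9: bank2 row4 -> MISS (open row4); precharges=6
Acc 10: bank2 row1 -> MISS (open row1); precharges=7

Answer: 7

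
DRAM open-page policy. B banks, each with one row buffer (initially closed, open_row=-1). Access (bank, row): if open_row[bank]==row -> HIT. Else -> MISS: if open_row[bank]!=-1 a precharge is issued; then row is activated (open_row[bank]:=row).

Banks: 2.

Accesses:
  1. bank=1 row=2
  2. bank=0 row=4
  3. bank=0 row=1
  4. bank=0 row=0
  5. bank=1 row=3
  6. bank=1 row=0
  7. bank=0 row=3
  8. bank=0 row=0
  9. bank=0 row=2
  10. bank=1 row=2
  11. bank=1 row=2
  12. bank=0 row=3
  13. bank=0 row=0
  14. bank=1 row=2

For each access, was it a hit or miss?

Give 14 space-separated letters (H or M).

Answer: M M M M M M M M M M H M M H

Derivation:
Acc 1: bank1 row2 -> MISS (open row2); precharges=0
Acc 2: bank0 row4 -> MISS (open row4); precharges=0
Acc 3: bank0 row1 -> MISS (open row1); precharges=1
Acc 4: bank0 row0 -> MISS (open row0); precharges=2
Acc 5: bank1 row3 -> MISS (open row3); precharges=3
Acc 6: bank1 row0 -> MISS (open row0); precharges=4
Acc 7: bank0 row3 -> MISS (open row3); precharges=5
Acc 8: bank0 row0 -> MISS (open row0); precharges=6
Acc 9: bank0 row2 -> MISS (open row2); precharges=7
Acc 10: bank1 row2 -> MISS (open row2); precharges=8
Acc 11: bank1 row2 -> HIT
Acc 12: bank0 row3 -> MISS (open row3); precharges=9
Acc 13: bank0 row0 -> MISS (open row0); precharges=10
Acc 14: bank1 row2 -> HIT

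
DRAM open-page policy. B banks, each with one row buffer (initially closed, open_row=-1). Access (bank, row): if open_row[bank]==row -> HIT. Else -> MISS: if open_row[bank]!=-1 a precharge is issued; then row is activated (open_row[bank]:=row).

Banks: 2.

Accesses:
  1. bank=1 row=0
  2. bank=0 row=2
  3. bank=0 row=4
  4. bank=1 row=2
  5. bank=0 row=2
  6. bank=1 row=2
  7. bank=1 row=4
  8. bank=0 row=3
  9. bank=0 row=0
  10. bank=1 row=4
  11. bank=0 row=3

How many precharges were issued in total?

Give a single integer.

Answer: 7

Derivation:
Acc 1: bank1 row0 -> MISS (open row0); precharges=0
Acc 2: bank0 row2 -> MISS (open row2); precharges=0
Acc 3: bank0 row4 -> MISS (open row4); precharges=1
Acc 4: bank1 row2 -> MISS (open row2); precharges=2
Acc 5: bank0 row2 -> MISS (open row2); precharges=3
Acc 6: bank1 row2 -> HIT
Acc 7: bank1 row4 -> MISS (open row4); precharges=4
Acc 8: bank0 row3 -> MISS (open row3); precharges=5
Acc 9: bank0 row0 -> MISS (open row0); precharges=6
Acc 10: bank1 row4 -> HIT
Acc 11: bank0 row3 -> MISS (open row3); precharges=7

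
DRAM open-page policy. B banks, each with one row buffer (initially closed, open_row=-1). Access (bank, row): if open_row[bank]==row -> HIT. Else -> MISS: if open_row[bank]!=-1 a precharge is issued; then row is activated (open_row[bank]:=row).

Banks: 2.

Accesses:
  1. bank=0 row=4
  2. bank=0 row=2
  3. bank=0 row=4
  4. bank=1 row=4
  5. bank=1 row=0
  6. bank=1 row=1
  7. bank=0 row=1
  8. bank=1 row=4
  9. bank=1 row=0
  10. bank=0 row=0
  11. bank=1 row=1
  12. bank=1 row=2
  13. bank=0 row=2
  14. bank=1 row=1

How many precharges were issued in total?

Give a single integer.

Acc 1: bank0 row4 -> MISS (open row4); precharges=0
Acc 2: bank0 row2 -> MISS (open row2); precharges=1
Acc 3: bank0 row4 -> MISS (open row4); precharges=2
Acc 4: bank1 row4 -> MISS (open row4); precharges=2
Acc 5: bank1 row0 -> MISS (open row0); precharges=3
Acc 6: bank1 row1 -> MISS (open row1); precharges=4
Acc 7: bank0 row1 -> MISS (open row1); precharges=5
Acc 8: bank1 row4 -> MISS (open row4); precharges=6
Acc 9: bank1 row0 -> MISS (open row0); precharges=7
Acc 10: bank0 row0 -> MISS (open row0); precharges=8
Acc 11: bank1 row1 -> MISS (open row1); precharges=9
Acc 12: bank1 row2 -> MISS (open row2); precharges=10
Acc 13: bank0 row2 -> MISS (open row2); precharges=11
Acc 14: bank1 row1 -> MISS (open row1); precharges=12

Answer: 12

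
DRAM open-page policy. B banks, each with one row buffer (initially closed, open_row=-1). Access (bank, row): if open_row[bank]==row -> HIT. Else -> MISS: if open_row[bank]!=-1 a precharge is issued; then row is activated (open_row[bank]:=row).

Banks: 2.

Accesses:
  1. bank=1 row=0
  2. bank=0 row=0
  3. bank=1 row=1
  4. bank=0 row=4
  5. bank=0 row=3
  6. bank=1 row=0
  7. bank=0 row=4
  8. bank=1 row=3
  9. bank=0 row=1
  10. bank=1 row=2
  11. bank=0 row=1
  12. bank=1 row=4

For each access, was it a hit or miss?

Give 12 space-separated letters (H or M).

Acc 1: bank1 row0 -> MISS (open row0); precharges=0
Acc 2: bank0 row0 -> MISS (open row0); precharges=0
Acc 3: bank1 row1 -> MISS (open row1); precharges=1
Acc 4: bank0 row4 -> MISS (open row4); precharges=2
Acc 5: bank0 row3 -> MISS (open row3); precharges=3
Acc 6: bank1 row0 -> MISS (open row0); precharges=4
Acc 7: bank0 row4 -> MISS (open row4); precharges=5
Acc 8: bank1 row3 -> MISS (open row3); precharges=6
Acc 9: bank0 row1 -> MISS (open row1); precharges=7
Acc 10: bank1 row2 -> MISS (open row2); precharges=8
Acc 11: bank0 row1 -> HIT
Acc 12: bank1 row4 -> MISS (open row4); precharges=9

Answer: M M M M M M M M M M H M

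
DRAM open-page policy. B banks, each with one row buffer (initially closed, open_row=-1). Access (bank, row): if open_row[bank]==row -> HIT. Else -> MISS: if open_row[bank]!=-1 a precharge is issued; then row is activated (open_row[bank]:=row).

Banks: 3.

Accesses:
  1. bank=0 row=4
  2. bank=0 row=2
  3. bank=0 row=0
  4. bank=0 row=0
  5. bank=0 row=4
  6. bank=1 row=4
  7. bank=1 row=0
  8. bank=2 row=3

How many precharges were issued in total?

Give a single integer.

Acc 1: bank0 row4 -> MISS (open row4); precharges=0
Acc 2: bank0 row2 -> MISS (open row2); precharges=1
Acc 3: bank0 row0 -> MISS (open row0); precharges=2
Acc 4: bank0 row0 -> HIT
Acc 5: bank0 row4 -> MISS (open row4); precharges=3
Acc 6: bank1 row4 -> MISS (open row4); precharges=3
Acc 7: bank1 row0 -> MISS (open row0); precharges=4
Acc 8: bank2 row3 -> MISS (open row3); precharges=4

Answer: 4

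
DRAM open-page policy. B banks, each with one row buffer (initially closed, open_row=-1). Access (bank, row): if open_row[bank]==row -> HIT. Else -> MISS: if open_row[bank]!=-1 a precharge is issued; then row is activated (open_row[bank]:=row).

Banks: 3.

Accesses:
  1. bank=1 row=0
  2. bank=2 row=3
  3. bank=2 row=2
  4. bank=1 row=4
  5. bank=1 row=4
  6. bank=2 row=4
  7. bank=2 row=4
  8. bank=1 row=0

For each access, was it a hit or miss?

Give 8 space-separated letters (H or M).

Answer: M M M M H M H M

Derivation:
Acc 1: bank1 row0 -> MISS (open row0); precharges=0
Acc 2: bank2 row3 -> MISS (open row3); precharges=0
Acc 3: bank2 row2 -> MISS (open row2); precharges=1
Acc 4: bank1 row4 -> MISS (open row4); precharges=2
Acc 5: bank1 row4 -> HIT
Acc 6: bank2 row4 -> MISS (open row4); precharges=3
Acc 7: bank2 row4 -> HIT
Acc 8: bank1 row0 -> MISS (open row0); precharges=4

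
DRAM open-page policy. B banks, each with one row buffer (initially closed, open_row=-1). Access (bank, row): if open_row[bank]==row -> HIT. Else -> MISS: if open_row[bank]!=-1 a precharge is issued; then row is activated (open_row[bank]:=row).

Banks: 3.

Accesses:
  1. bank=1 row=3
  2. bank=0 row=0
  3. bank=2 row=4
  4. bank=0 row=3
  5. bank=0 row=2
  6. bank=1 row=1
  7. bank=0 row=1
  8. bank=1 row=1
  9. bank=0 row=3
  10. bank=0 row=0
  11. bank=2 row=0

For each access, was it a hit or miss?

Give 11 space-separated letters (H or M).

Answer: M M M M M M M H M M M

Derivation:
Acc 1: bank1 row3 -> MISS (open row3); precharges=0
Acc 2: bank0 row0 -> MISS (open row0); precharges=0
Acc 3: bank2 row4 -> MISS (open row4); precharges=0
Acc 4: bank0 row3 -> MISS (open row3); precharges=1
Acc 5: bank0 row2 -> MISS (open row2); precharges=2
Acc 6: bank1 row1 -> MISS (open row1); precharges=3
Acc 7: bank0 row1 -> MISS (open row1); precharges=4
Acc 8: bank1 row1 -> HIT
Acc 9: bank0 row3 -> MISS (open row3); precharges=5
Acc 10: bank0 row0 -> MISS (open row0); precharges=6
Acc 11: bank2 row0 -> MISS (open row0); precharges=7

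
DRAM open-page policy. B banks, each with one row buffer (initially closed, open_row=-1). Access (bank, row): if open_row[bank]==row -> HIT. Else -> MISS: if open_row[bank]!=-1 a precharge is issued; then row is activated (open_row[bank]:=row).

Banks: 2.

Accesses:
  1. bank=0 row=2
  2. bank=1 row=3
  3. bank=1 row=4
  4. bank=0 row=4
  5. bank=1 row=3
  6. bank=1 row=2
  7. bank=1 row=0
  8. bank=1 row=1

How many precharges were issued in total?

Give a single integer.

Answer: 6

Derivation:
Acc 1: bank0 row2 -> MISS (open row2); precharges=0
Acc 2: bank1 row3 -> MISS (open row3); precharges=0
Acc 3: bank1 row4 -> MISS (open row4); precharges=1
Acc 4: bank0 row4 -> MISS (open row4); precharges=2
Acc 5: bank1 row3 -> MISS (open row3); precharges=3
Acc 6: bank1 row2 -> MISS (open row2); precharges=4
Acc 7: bank1 row0 -> MISS (open row0); precharges=5
Acc 8: bank1 row1 -> MISS (open row1); precharges=6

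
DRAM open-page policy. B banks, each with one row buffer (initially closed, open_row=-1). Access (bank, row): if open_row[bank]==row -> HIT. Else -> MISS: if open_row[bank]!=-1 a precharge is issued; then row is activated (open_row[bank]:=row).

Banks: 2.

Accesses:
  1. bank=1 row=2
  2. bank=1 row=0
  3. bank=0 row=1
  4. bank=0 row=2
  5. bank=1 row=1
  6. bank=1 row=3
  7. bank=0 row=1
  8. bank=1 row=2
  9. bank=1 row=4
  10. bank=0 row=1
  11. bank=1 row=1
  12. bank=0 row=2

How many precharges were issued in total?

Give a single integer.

Acc 1: bank1 row2 -> MISS (open row2); precharges=0
Acc 2: bank1 row0 -> MISS (open row0); precharges=1
Acc 3: bank0 row1 -> MISS (open row1); precharges=1
Acc 4: bank0 row2 -> MISS (open row2); precharges=2
Acc 5: bank1 row1 -> MISS (open row1); precharges=3
Acc 6: bank1 row3 -> MISS (open row3); precharges=4
Acc 7: bank0 row1 -> MISS (open row1); precharges=5
Acc 8: bank1 row2 -> MISS (open row2); precharges=6
Acc 9: bank1 row4 -> MISS (open row4); precharges=7
Acc 10: bank0 row1 -> HIT
Acc 11: bank1 row1 -> MISS (open row1); precharges=8
Acc 12: bank0 row2 -> MISS (open row2); precharges=9

Answer: 9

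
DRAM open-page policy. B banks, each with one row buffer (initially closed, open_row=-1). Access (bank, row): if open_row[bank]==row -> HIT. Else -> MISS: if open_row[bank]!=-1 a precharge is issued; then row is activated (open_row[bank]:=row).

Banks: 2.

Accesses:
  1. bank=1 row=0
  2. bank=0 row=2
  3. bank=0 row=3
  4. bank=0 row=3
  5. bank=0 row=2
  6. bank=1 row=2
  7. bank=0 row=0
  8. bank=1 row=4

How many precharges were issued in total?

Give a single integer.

Acc 1: bank1 row0 -> MISS (open row0); precharges=0
Acc 2: bank0 row2 -> MISS (open row2); precharges=0
Acc 3: bank0 row3 -> MISS (open row3); precharges=1
Acc 4: bank0 row3 -> HIT
Acc 5: bank0 row2 -> MISS (open row2); precharges=2
Acc 6: bank1 row2 -> MISS (open row2); precharges=3
Acc 7: bank0 row0 -> MISS (open row0); precharges=4
Acc 8: bank1 row4 -> MISS (open row4); precharges=5

Answer: 5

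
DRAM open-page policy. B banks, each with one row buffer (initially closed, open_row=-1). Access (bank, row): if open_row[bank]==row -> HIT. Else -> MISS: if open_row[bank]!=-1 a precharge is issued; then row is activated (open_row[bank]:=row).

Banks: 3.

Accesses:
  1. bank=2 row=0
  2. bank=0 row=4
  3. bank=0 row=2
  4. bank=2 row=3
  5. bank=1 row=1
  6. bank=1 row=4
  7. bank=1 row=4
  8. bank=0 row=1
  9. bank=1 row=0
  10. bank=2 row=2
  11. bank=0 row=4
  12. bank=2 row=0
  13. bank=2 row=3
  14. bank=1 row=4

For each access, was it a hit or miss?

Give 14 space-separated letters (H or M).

Acc 1: bank2 row0 -> MISS (open row0); precharges=0
Acc 2: bank0 row4 -> MISS (open row4); precharges=0
Acc 3: bank0 row2 -> MISS (open row2); precharges=1
Acc 4: bank2 row3 -> MISS (open row3); precharges=2
Acc 5: bank1 row1 -> MISS (open row1); precharges=2
Acc 6: bank1 row4 -> MISS (open row4); precharges=3
Acc 7: bank1 row4 -> HIT
Acc 8: bank0 row1 -> MISS (open row1); precharges=4
Acc 9: bank1 row0 -> MISS (open row0); precharges=5
Acc 10: bank2 row2 -> MISS (open row2); precharges=6
Acc 11: bank0 row4 -> MISS (open row4); precharges=7
Acc 12: bank2 row0 -> MISS (open row0); precharges=8
Acc 13: bank2 row3 -> MISS (open row3); precharges=9
Acc 14: bank1 row4 -> MISS (open row4); precharges=10

Answer: M M M M M M H M M M M M M M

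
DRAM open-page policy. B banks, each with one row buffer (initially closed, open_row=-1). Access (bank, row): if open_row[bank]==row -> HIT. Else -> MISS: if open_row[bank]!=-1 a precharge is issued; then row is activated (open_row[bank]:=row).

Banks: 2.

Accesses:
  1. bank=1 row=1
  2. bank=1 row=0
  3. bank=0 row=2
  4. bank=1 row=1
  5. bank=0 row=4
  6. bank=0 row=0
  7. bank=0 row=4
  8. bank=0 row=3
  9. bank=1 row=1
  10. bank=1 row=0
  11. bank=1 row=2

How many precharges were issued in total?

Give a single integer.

Answer: 8

Derivation:
Acc 1: bank1 row1 -> MISS (open row1); precharges=0
Acc 2: bank1 row0 -> MISS (open row0); precharges=1
Acc 3: bank0 row2 -> MISS (open row2); precharges=1
Acc 4: bank1 row1 -> MISS (open row1); precharges=2
Acc 5: bank0 row4 -> MISS (open row4); precharges=3
Acc 6: bank0 row0 -> MISS (open row0); precharges=4
Acc 7: bank0 row4 -> MISS (open row4); precharges=5
Acc 8: bank0 row3 -> MISS (open row3); precharges=6
Acc 9: bank1 row1 -> HIT
Acc 10: bank1 row0 -> MISS (open row0); precharges=7
Acc 11: bank1 row2 -> MISS (open row2); precharges=8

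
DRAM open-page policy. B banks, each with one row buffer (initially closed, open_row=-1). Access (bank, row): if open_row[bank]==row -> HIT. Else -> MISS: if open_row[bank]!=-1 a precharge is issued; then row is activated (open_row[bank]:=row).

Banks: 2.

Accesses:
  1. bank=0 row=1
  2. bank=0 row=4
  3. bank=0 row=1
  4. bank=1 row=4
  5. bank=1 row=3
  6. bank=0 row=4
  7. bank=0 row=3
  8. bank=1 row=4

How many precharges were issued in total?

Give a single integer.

Acc 1: bank0 row1 -> MISS (open row1); precharges=0
Acc 2: bank0 row4 -> MISS (open row4); precharges=1
Acc 3: bank0 row1 -> MISS (open row1); precharges=2
Acc 4: bank1 row4 -> MISS (open row4); precharges=2
Acc 5: bank1 row3 -> MISS (open row3); precharges=3
Acc 6: bank0 row4 -> MISS (open row4); precharges=4
Acc 7: bank0 row3 -> MISS (open row3); precharges=5
Acc 8: bank1 row4 -> MISS (open row4); precharges=6

Answer: 6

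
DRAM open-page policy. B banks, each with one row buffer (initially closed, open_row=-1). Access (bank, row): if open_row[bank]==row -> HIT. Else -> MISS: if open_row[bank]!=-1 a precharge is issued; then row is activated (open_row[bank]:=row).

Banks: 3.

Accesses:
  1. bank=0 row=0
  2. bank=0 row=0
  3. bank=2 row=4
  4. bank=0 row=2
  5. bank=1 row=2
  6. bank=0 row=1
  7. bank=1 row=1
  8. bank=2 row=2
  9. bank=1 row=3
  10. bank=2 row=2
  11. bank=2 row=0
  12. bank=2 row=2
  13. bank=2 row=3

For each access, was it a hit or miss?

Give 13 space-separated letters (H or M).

Acc 1: bank0 row0 -> MISS (open row0); precharges=0
Acc 2: bank0 row0 -> HIT
Acc 3: bank2 row4 -> MISS (open row4); precharges=0
Acc 4: bank0 row2 -> MISS (open row2); precharges=1
Acc 5: bank1 row2 -> MISS (open row2); precharges=1
Acc 6: bank0 row1 -> MISS (open row1); precharges=2
Acc 7: bank1 row1 -> MISS (open row1); precharges=3
Acc 8: bank2 row2 -> MISS (open row2); precharges=4
Acc 9: bank1 row3 -> MISS (open row3); precharges=5
Acc 10: bank2 row2 -> HIT
Acc 11: bank2 row0 -> MISS (open row0); precharges=6
Acc 12: bank2 row2 -> MISS (open row2); precharges=7
Acc 13: bank2 row3 -> MISS (open row3); precharges=8

Answer: M H M M M M M M M H M M M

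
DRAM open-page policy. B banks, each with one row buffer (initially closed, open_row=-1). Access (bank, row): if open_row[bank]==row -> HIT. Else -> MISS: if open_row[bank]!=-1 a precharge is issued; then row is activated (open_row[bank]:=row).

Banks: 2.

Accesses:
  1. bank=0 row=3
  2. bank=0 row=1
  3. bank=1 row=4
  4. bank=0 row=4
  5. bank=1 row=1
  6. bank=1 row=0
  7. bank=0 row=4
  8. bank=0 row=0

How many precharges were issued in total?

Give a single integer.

Acc 1: bank0 row3 -> MISS (open row3); precharges=0
Acc 2: bank0 row1 -> MISS (open row1); precharges=1
Acc 3: bank1 row4 -> MISS (open row4); precharges=1
Acc 4: bank0 row4 -> MISS (open row4); precharges=2
Acc 5: bank1 row1 -> MISS (open row1); precharges=3
Acc 6: bank1 row0 -> MISS (open row0); precharges=4
Acc 7: bank0 row4 -> HIT
Acc 8: bank0 row0 -> MISS (open row0); precharges=5

Answer: 5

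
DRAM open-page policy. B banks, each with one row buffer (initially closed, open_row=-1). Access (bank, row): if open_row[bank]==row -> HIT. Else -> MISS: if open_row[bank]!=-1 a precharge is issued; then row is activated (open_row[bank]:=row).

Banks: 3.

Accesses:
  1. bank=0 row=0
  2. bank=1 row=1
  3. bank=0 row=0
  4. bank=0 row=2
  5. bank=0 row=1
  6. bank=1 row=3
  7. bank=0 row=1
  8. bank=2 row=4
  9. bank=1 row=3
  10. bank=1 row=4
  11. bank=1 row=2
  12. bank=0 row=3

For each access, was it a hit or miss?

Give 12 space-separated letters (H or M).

Acc 1: bank0 row0 -> MISS (open row0); precharges=0
Acc 2: bank1 row1 -> MISS (open row1); precharges=0
Acc 3: bank0 row0 -> HIT
Acc 4: bank0 row2 -> MISS (open row2); precharges=1
Acc 5: bank0 row1 -> MISS (open row1); precharges=2
Acc 6: bank1 row3 -> MISS (open row3); precharges=3
Acc 7: bank0 row1 -> HIT
Acc 8: bank2 row4 -> MISS (open row4); precharges=3
Acc 9: bank1 row3 -> HIT
Acc 10: bank1 row4 -> MISS (open row4); precharges=4
Acc 11: bank1 row2 -> MISS (open row2); precharges=5
Acc 12: bank0 row3 -> MISS (open row3); precharges=6

Answer: M M H M M M H M H M M M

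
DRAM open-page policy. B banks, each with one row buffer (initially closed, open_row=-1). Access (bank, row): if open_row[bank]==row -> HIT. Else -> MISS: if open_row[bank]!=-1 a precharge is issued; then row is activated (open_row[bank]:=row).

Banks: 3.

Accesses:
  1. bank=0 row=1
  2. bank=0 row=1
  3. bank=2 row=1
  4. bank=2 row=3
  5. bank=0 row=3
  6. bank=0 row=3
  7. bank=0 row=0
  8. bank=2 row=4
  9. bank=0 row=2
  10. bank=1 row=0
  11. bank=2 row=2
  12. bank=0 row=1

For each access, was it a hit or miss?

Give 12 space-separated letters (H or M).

Answer: M H M M M H M M M M M M

Derivation:
Acc 1: bank0 row1 -> MISS (open row1); precharges=0
Acc 2: bank0 row1 -> HIT
Acc 3: bank2 row1 -> MISS (open row1); precharges=0
Acc 4: bank2 row3 -> MISS (open row3); precharges=1
Acc 5: bank0 row3 -> MISS (open row3); precharges=2
Acc 6: bank0 row3 -> HIT
Acc 7: bank0 row0 -> MISS (open row0); precharges=3
Acc 8: bank2 row4 -> MISS (open row4); precharges=4
Acc 9: bank0 row2 -> MISS (open row2); precharges=5
Acc 10: bank1 row0 -> MISS (open row0); precharges=5
Acc 11: bank2 row2 -> MISS (open row2); precharges=6
Acc 12: bank0 row1 -> MISS (open row1); precharges=7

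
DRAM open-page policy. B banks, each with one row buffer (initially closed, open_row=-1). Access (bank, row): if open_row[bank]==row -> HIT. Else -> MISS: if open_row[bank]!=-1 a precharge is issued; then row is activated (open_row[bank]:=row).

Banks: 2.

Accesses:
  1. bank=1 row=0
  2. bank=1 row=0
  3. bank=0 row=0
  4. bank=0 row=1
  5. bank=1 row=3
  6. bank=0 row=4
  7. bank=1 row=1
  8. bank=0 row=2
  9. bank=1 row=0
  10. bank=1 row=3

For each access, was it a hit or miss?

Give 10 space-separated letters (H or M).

Answer: M H M M M M M M M M

Derivation:
Acc 1: bank1 row0 -> MISS (open row0); precharges=0
Acc 2: bank1 row0 -> HIT
Acc 3: bank0 row0 -> MISS (open row0); precharges=0
Acc 4: bank0 row1 -> MISS (open row1); precharges=1
Acc 5: bank1 row3 -> MISS (open row3); precharges=2
Acc 6: bank0 row4 -> MISS (open row4); precharges=3
Acc 7: bank1 row1 -> MISS (open row1); precharges=4
Acc 8: bank0 row2 -> MISS (open row2); precharges=5
Acc 9: bank1 row0 -> MISS (open row0); precharges=6
Acc 10: bank1 row3 -> MISS (open row3); precharges=7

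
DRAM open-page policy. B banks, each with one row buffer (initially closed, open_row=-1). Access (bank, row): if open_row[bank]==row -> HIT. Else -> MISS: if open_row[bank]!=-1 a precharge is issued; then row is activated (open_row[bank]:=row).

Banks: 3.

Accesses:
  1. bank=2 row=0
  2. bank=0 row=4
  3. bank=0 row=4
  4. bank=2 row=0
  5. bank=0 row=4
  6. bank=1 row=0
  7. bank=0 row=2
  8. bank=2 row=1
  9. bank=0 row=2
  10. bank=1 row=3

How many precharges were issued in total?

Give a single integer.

Answer: 3

Derivation:
Acc 1: bank2 row0 -> MISS (open row0); precharges=0
Acc 2: bank0 row4 -> MISS (open row4); precharges=0
Acc 3: bank0 row4 -> HIT
Acc 4: bank2 row0 -> HIT
Acc 5: bank0 row4 -> HIT
Acc 6: bank1 row0 -> MISS (open row0); precharges=0
Acc 7: bank0 row2 -> MISS (open row2); precharges=1
Acc 8: bank2 row1 -> MISS (open row1); precharges=2
Acc 9: bank0 row2 -> HIT
Acc 10: bank1 row3 -> MISS (open row3); precharges=3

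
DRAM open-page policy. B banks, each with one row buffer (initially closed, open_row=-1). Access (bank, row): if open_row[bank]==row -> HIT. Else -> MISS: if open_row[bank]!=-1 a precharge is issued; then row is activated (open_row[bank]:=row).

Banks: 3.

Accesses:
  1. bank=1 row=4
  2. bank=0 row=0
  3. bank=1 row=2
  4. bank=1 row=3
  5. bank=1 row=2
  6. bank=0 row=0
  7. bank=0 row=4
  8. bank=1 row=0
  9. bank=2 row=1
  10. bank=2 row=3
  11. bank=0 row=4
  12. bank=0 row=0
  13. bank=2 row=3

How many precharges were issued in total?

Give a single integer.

Acc 1: bank1 row4 -> MISS (open row4); precharges=0
Acc 2: bank0 row0 -> MISS (open row0); precharges=0
Acc 3: bank1 row2 -> MISS (open row2); precharges=1
Acc 4: bank1 row3 -> MISS (open row3); precharges=2
Acc 5: bank1 row2 -> MISS (open row2); precharges=3
Acc 6: bank0 row0 -> HIT
Acc 7: bank0 row4 -> MISS (open row4); precharges=4
Acc 8: bank1 row0 -> MISS (open row0); precharges=5
Acc 9: bank2 row1 -> MISS (open row1); precharges=5
Acc 10: bank2 row3 -> MISS (open row3); precharges=6
Acc 11: bank0 row4 -> HIT
Acc 12: bank0 row0 -> MISS (open row0); precharges=7
Acc 13: bank2 row3 -> HIT

Answer: 7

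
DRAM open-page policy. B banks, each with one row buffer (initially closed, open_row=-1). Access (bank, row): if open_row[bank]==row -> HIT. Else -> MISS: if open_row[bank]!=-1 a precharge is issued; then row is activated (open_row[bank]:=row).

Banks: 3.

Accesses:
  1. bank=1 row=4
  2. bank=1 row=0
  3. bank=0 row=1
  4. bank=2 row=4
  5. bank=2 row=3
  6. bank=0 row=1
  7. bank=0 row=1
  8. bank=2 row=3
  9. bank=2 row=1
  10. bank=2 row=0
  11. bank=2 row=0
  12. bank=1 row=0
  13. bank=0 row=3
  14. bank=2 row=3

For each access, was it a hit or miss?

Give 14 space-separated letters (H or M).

Acc 1: bank1 row4 -> MISS (open row4); precharges=0
Acc 2: bank1 row0 -> MISS (open row0); precharges=1
Acc 3: bank0 row1 -> MISS (open row1); precharges=1
Acc 4: bank2 row4 -> MISS (open row4); precharges=1
Acc 5: bank2 row3 -> MISS (open row3); precharges=2
Acc 6: bank0 row1 -> HIT
Acc 7: bank0 row1 -> HIT
Acc 8: bank2 row3 -> HIT
Acc 9: bank2 row1 -> MISS (open row1); precharges=3
Acc 10: bank2 row0 -> MISS (open row0); precharges=4
Acc 11: bank2 row0 -> HIT
Acc 12: bank1 row0 -> HIT
Acc 13: bank0 row3 -> MISS (open row3); precharges=5
Acc 14: bank2 row3 -> MISS (open row3); precharges=6

Answer: M M M M M H H H M M H H M M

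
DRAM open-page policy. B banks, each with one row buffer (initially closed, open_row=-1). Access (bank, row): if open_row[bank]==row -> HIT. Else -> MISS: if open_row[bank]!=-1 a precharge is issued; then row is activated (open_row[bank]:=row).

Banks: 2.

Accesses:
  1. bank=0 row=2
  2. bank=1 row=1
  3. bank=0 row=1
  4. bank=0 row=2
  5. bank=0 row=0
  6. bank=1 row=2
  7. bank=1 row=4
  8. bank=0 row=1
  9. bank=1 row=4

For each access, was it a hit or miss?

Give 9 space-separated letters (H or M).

Answer: M M M M M M M M H

Derivation:
Acc 1: bank0 row2 -> MISS (open row2); precharges=0
Acc 2: bank1 row1 -> MISS (open row1); precharges=0
Acc 3: bank0 row1 -> MISS (open row1); precharges=1
Acc 4: bank0 row2 -> MISS (open row2); precharges=2
Acc 5: bank0 row0 -> MISS (open row0); precharges=3
Acc 6: bank1 row2 -> MISS (open row2); precharges=4
Acc 7: bank1 row4 -> MISS (open row4); precharges=5
Acc 8: bank0 row1 -> MISS (open row1); precharges=6
Acc 9: bank1 row4 -> HIT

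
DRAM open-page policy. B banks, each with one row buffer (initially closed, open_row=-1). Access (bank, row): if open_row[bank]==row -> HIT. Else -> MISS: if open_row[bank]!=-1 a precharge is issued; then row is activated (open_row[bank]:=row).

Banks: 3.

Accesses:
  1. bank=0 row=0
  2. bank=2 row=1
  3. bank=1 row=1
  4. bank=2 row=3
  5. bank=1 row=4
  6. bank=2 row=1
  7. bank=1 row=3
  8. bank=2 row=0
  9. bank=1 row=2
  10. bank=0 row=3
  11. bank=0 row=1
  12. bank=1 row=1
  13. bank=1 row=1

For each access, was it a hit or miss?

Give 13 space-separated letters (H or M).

Acc 1: bank0 row0 -> MISS (open row0); precharges=0
Acc 2: bank2 row1 -> MISS (open row1); precharges=0
Acc 3: bank1 row1 -> MISS (open row1); precharges=0
Acc 4: bank2 row3 -> MISS (open row3); precharges=1
Acc 5: bank1 row4 -> MISS (open row4); precharges=2
Acc 6: bank2 row1 -> MISS (open row1); precharges=3
Acc 7: bank1 row3 -> MISS (open row3); precharges=4
Acc 8: bank2 row0 -> MISS (open row0); precharges=5
Acc 9: bank1 row2 -> MISS (open row2); precharges=6
Acc 10: bank0 row3 -> MISS (open row3); precharges=7
Acc 11: bank0 row1 -> MISS (open row1); precharges=8
Acc 12: bank1 row1 -> MISS (open row1); precharges=9
Acc 13: bank1 row1 -> HIT

Answer: M M M M M M M M M M M M H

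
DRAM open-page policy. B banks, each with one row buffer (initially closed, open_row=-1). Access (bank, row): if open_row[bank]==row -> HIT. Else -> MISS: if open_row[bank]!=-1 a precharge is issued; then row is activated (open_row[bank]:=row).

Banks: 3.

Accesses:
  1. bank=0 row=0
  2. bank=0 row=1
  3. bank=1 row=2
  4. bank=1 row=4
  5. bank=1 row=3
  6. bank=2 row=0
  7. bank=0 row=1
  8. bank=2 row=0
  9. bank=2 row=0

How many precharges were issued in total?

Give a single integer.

Acc 1: bank0 row0 -> MISS (open row0); precharges=0
Acc 2: bank0 row1 -> MISS (open row1); precharges=1
Acc 3: bank1 row2 -> MISS (open row2); precharges=1
Acc 4: bank1 row4 -> MISS (open row4); precharges=2
Acc 5: bank1 row3 -> MISS (open row3); precharges=3
Acc 6: bank2 row0 -> MISS (open row0); precharges=3
Acc 7: bank0 row1 -> HIT
Acc 8: bank2 row0 -> HIT
Acc 9: bank2 row0 -> HIT

Answer: 3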